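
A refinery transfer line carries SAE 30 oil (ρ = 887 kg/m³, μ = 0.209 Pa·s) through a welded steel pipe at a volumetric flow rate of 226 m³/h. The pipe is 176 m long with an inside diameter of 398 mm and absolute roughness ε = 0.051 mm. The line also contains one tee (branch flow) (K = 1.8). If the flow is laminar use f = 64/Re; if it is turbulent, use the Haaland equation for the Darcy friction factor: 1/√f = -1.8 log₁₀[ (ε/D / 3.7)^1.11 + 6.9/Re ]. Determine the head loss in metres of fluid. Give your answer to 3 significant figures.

Q = 226 m³/h = 226/3600 = 0.06278 m³/s.
Cross-sectional area A = πD²/4 = π(0.398)²/4 = 0.1244 m²; mean velocity V = Q/A = 0.06278/0.1244 = 0.5046 m/s.
Reynolds number Re = ρVD/μ = 887 · 0.5046 · 0.398 / 0.209 = 852.3.
Re < 2300 → laminar flow, so f = 64/Re = 64/852.3 = 0.07509 (the turbulent correlation is not needed).
Total minor-loss coefficient ΣK = 1·1.8 = 1.8.
ΔP = [f·L/D + ΣK]·(ρV²/2) = [0.07509·176/0.398 + 1.8]·(887·0.5046²/2) = [33.2 + 1.8]·112.9 = 3953 Pa.
Head loss h_f = ΔP/(ρg) = 3953/(887·9.81) = 0.454 m.

h_f ≈ 0.454 m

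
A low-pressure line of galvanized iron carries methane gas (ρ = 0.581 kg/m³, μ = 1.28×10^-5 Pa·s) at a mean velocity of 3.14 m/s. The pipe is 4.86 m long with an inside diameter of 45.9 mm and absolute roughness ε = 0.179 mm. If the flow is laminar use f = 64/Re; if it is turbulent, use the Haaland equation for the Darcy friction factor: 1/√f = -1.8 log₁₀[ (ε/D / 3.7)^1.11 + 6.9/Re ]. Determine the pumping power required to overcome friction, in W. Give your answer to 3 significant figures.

P ≈ 0.0616 W

Reynolds number Re = ρVD/μ = 0.581 · 3.14 · 0.0459 / 1.28e-05 = 6542.
Re > 4000 → turbulent. Relative roughness ε/D = 0.000179/0.0459 = 0.0039. Haaland: 1/√f = -1.8 log₁₀[(0.0039/3.7)^1.11 + 6.9/6542] = -1.8 log₁₀[0.000496 + 0.00105] = 5.057, so f = 0.0391.
Darcy-Weisbach: ΔP = f(L/D)(ρV²/2) = 0.0391·(4.86/0.0459)·(0.581·3.14²/2) = 0.0391·105.9·2.864 = 11.86 Pa.
Q = V·A = 3.14·0.001655 = 0.005196 m³/s.
Pumping power P = QΔP = 0.005196·11.86 = 0.06161 W = 0.0616 W.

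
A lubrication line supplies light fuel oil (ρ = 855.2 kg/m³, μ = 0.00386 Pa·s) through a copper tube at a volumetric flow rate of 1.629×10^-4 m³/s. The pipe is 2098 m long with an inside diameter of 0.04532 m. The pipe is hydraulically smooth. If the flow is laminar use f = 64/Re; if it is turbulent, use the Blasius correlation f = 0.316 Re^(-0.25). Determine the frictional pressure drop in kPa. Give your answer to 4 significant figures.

Cross-sectional area A = πD²/4 = π(0.04532)²/4 = 0.001613 m²; mean velocity V = Q/A = 0.0001629/0.001613 = 0.101 m/s.
Reynolds number Re = ρVD/μ = 855.2 · 0.101 · 0.04532 / 0.00386 = 1014.
Re < 2300 → laminar flow, so f = 64/Re = 64/1014 = 0.06312 (the turbulent correlation is not needed).
Darcy-Weisbach: ΔP = f(L/D)(ρV²/2) = 0.06312·(2098/0.04532)·(855.2·0.101²/2) = 0.06312·4.629e+04·4.361 = 1.274e+04 Pa.
ΔP = 1.274e+04 Pa = 12.74 kPa.

ΔP ≈ 12.74 kPa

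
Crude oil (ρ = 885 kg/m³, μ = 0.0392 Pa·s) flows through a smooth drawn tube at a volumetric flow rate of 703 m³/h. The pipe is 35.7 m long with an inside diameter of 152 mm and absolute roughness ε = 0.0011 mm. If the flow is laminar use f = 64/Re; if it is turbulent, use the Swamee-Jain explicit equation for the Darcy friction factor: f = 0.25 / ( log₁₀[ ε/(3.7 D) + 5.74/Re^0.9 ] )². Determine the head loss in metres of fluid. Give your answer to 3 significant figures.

h_f ≈ 30.9 m

Q = 703 m³/h = 703/3600 = 0.1953 m³/s.
Cross-sectional area A = πD²/4 = π(0.152)²/4 = 0.01815 m²; mean velocity V = Q/A = 0.1953/0.01815 = 10.76 m/s.
Reynolds number Re = ρVD/μ = 885 · 10.76 · 0.152 / 0.0392 = 3.693e+04.
Re > 4000 → turbulent. Relative roughness ε/D = 1.1e-06/0.152 = 7.24e-06. Swamee-Jain: f = 0.25/(log₁₀[7.24e-06/3.7 + 5.74/3.693e+04^0.9])² = 0.25/(log₁₀[1.96e-06 + 0.000445])² = 0.25/(-3.35)² = 0.02228.
Darcy-Weisbach: ΔP = f(L/D)(ρV²/2) = 0.02228·(35.7/0.152)·(885·10.76²/2) = 0.02228·234.9·5.125e+04 = 2.682e+05 Pa.
Head loss h_f = ΔP/(ρg) = 2.682e+05/(885·9.81) = 30.9 m.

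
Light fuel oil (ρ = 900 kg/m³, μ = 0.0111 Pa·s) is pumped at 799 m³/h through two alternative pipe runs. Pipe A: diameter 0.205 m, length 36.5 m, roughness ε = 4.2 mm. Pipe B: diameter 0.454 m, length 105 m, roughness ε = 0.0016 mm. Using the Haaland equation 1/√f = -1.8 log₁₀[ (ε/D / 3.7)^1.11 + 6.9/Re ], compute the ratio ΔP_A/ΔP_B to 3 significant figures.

ΔP_A/ΔP_B ≈ 44.4

Pipe A: V = Q/A = 0.2219/0.03301 = 6.724 m/s; Re = 1.118e+05; ε/D = 0.0205; Haaland → f = 0.04952; ΔP_A = f(L/D)(ρV²/2) = 1.794e+05 Pa.
Pipe B: V = Q/A = 0.2219/0.1619 = 1.371 m/s; Re = 5.047e+04; ε/D = 3.52e-06; Haaland → f = 0.02068; ΔP_B = f(L/D)(ρV²/2) = 4045 Pa.
ΔP_A/ΔP_B = 1.794e+05/4045 = 44.4.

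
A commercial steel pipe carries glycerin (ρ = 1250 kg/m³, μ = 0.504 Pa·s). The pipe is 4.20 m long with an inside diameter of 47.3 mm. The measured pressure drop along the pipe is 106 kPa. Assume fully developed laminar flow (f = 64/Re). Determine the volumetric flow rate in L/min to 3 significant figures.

For laminar flow, f = 64/Re with Re = ρVD/μ, so Darcy-Weisbach reduces to ΔP = 32μLV/D². Solving for V: V = ΔP·D²/(32μL) = 1.06e+05·(0.0473)²/(32·0.504·4.2) = 3.501 m/s.
Check: Re = ρVD/μ = 1250·3.501·0.0473/0.504 = 410.7 < 2300, so the laminar assumption holds.
Q = V·A = 3.501·(π/4·0.0473²) = 0.006152 m³/s = 369 L/min.

Q ≈ 369 L/min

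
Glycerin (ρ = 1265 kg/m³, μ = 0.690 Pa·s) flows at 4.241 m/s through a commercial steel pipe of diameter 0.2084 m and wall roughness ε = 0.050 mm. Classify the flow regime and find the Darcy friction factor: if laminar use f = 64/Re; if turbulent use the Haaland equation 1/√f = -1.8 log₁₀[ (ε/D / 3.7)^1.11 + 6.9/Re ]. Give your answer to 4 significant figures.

f ≈ 0.03950

Re = ρVD/μ = 1265·4.241·0.2084/0.69 = 1620.
Re < 2300 → laminar, so f = 64/Re = 0.0395 (roughness is irrelevant in laminar flow).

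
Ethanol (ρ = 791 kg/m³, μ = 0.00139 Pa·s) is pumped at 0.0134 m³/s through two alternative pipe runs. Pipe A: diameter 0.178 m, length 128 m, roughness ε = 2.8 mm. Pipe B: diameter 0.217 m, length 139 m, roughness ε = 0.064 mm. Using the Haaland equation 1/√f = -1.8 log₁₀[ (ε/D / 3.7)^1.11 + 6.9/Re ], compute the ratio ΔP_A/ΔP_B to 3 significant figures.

ΔP_A/ΔP_B ≈ 5.09

Pipe A: V = Q/A = 0.0134/0.02488 = 0.5385 m/s; Re = 5.455e+04; ε/D = 0.0157; Haaland → f = 0.04533; ΔP_A = f(L/D)(ρV²/2) = 3738 Pa.
Pipe B: V = Q/A = 0.0134/0.03698 = 0.3623 m/s; Re = 4.474e+04; ε/D = 0.000295; Haaland → f = 0.02208; ΔP_B = f(L/D)(ρV²/2) = 734.3 Pa.
ΔP_A/ΔP_B = 3738/734.3 = 5.09.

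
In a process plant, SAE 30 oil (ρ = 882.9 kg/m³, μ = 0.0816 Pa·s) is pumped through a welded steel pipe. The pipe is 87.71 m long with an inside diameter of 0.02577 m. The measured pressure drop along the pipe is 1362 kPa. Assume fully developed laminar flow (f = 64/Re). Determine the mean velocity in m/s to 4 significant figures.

For laminar flow, f = 64/Re with Re = ρVD/μ, so Darcy-Weisbach reduces to ΔP = 32μLV/D². Solving for V: V = ΔP·D²/(32μL) = 1.362e+06·(0.02577)²/(32·0.0816·87.71) = 3.949 m/s.
Check: Re = ρVD/μ = 882.9·3.949·0.02577/0.0816 = 1101 < 2300, so the laminar assumption holds.

V ≈ 3.949 m/s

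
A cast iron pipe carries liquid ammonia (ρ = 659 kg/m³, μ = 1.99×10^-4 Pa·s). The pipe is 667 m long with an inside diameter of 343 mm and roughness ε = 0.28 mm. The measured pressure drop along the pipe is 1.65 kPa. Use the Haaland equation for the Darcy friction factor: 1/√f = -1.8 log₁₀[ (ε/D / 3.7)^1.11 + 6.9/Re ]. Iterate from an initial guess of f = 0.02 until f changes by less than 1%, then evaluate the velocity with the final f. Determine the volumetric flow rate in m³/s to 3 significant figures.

Q ≈ 0.0336 m³/s

Rearranging Darcy-Weisbach: V = √(2·ΔP·D/(f·L·ρ)). With ε/D = 0.00028/0.343 = 0.000816, iterate starting from f = 0.02:
  f = 0.02 → V = √(2·1650·0.343/(0.02·667·659)) = 0.3588 m/s; Re = ρVD/μ = 4.076e+05; f → 0.01947
  f = 0.01947 → V = 0.3637 m/s; Re = 4.131e+05; f → 0.01946
Converged (Δf/f < 1%). With the final f = 0.01946: V = √(2·1650·0.343/(0.01946·667·659)) = 0.3638 m/s.
Q = V·A = 0.3638·(π/4·0.343²) = 0.03361 m³/s = 0.0336 m³/s.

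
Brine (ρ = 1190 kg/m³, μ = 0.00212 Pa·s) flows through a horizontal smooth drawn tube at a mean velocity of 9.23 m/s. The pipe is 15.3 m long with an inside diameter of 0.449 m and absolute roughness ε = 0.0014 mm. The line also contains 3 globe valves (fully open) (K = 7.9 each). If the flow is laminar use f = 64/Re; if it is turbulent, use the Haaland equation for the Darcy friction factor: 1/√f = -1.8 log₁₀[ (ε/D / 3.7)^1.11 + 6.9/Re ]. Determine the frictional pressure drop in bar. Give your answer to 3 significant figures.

Reynolds number Re = ρVD/μ = 1190 · 9.23 · 0.449 / 0.00212 = 2.326e+06.
Re > 4000 → turbulent. Relative roughness ε/D = 1.4e-06/0.449 = 3.12e-06. Haaland: 1/√f = -1.8 log₁₀[(3.12e-06/3.7)^1.11 + 6.9/2.326e+06] = -1.8 log₁₀[1.81e-07 + 2.97e-06] = 9.904, so f = 0.0102.
Total minor-loss coefficient ΣK = 3·7.9 = 23.7.
ΔP = [f·L/D + ΣK]·(ρV²/2) = [0.0102·15.3/0.449 + 23.7]·(1190·9.23²/2) = [0.3474 + 23.7]·5.069e+04 = 1.219e+06 Pa.
ΔP = 1.219e+06 Pa = 12.2 bar.

ΔP ≈ 12.2 bar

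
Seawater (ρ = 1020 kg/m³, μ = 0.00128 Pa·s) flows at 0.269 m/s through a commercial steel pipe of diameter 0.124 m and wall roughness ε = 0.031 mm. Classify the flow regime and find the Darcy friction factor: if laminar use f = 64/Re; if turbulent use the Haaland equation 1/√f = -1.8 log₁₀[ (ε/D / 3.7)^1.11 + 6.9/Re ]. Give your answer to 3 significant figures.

f ≈ 0.0245

Re = ρVD/μ = 1020·0.269·0.124/0.00128 = 2.658e+04.
Re > 4000 → turbulent. ε/D = 3.1e-05/0.124 = 0.00025; Haaland: 1/√f = -1.8 log₁₀[2.35e-05 + 0.00026] = 6.387, so f = 0.02452.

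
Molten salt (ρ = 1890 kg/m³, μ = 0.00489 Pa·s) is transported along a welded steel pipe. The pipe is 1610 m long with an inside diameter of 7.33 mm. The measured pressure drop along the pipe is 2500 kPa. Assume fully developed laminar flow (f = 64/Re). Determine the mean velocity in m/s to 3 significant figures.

For laminar flow, f = 64/Re with Re = ρVD/μ, so Darcy-Weisbach reduces to ΔP = 32μLV/D². Solving for V: V = ΔP·D²/(32μL) = 2.5e+06·(0.00733)²/(32·0.00489·1610) = 0.5332 m/s.
Check: Re = ρVD/μ = 1890·0.5332·0.00733/0.00489 = 1510 < 2300, so the laminar assumption holds.

V ≈ 0.533 m/s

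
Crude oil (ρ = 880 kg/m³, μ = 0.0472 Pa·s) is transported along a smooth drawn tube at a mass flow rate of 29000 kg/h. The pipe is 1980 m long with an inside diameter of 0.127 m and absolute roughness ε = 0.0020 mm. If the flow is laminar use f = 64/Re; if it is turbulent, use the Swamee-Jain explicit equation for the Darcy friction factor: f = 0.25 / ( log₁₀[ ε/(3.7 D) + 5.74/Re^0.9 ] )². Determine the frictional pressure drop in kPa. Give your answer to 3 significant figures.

ṁ = 29000 kg/h = 29000/3600 = 8.056 kg/s.
A = πD²/4 = π(0.127)²/4 = 0.01267 m²; mean velocity V = ṁ/(ρA) = 8.056/(880 · 0.01267) = 0.7226 m/s.
Reynolds number Re = ρVD/μ = 880 · 0.7226 · 0.127 / 0.0472 = 1711.
Re < 2300 → laminar flow, so f = 64/Re = 64/1711 = 0.0374 (the turbulent correlation is not needed).
Darcy-Weisbach: ΔP = f(L/D)(ρV²/2) = 0.0374·(1980/0.127)·(880·0.7226²/2) = 0.0374·1.559e+04·229.8 = 1.34e+05 Pa.
ΔP = 1.34e+05 Pa = 134 kPa.

ΔP ≈ 134 kPa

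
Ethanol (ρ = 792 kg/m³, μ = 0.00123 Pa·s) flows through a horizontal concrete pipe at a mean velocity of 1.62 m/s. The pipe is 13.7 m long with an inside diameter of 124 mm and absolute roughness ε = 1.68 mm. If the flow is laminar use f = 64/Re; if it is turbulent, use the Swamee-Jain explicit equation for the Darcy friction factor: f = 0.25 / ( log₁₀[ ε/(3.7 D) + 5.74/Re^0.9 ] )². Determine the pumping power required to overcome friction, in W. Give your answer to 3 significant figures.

Reynolds number Re = ρVD/μ = 792 · 1.62 · 0.124 / 0.00123 = 1.293e+05.
Re > 4000 → turbulent. Relative roughness ε/D = 0.00168/0.124 = 0.0135. Swamee-Jain: f = 0.25/(log₁₀[0.0135/3.7 + 5.74/1.293e+05^0.9])² = 0.25/(log₁₀[0.00366 + 0.000144])² = 0.25/(-2.42)² = 0.0427.
Darcy-Weisbach: ΔP = f(L/D)(ρV²/2) = 0.0427·(13.7/0.124)·(792·1.62²/2) = 0.0427·110.5·1039 = 4903 Pa.
Q = V·A = 1.62·0.01208 = 0.01956 m³/s.
Pumping power P = QΔP = 0.01956·4903 = 95.93 W = 95.9 W.

P ≈ 95.9 W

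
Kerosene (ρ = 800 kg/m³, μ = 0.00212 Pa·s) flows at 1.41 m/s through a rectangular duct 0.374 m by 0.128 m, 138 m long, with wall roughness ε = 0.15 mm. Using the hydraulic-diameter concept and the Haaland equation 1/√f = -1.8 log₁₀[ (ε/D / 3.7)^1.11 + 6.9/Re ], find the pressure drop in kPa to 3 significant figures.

Hydraulic diameter D_h = 4A/P = 4·(0.374·0.128)/(2·(0.374+0.128)) = 0.1915/1.004 = 0.1907 m.
Re = ρVD_h/μ = 800·1.41·0.1907/0.00212 = 1.015e+05.
ε/D_h = 0.00015/0.1907 = 0.000786; Haaland gives 1/√f = -1.8 log₁₀[8.39e-05+6.8e-05] = 6.873, so f = 0.02117.
ΔP = f(L/D_h)(ρV²/2) = 0.02117·138/0.1907·795.2 = 1.218e+04 Pa.
ΔP = 12.2 kPa.

ΔP ≈ 12.2 kPa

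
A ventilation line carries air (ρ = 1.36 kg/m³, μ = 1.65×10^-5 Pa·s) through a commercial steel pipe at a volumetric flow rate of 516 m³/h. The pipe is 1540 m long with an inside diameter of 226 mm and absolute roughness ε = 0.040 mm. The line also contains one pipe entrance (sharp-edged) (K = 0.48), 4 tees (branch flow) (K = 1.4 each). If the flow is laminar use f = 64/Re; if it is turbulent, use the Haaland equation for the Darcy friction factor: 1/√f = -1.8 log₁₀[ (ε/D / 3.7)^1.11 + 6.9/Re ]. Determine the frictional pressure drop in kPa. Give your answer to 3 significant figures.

ΔP ≈ 1.24 kPa

Q = 516 m³/h = 516/3600 = 0.1433 m³/s.
Cross-sectional area A = πD²/4 = π(0.226)²/4 = 0.04011 m²; mean velocity V = Q/A = 0.1433/0.04011 = 3.573 m/s.
Reynolds number Re = ρVD/μ = 1.36 · 3.573 · 0.226 / 1.65e-05 = 6.656e+04.
Re > 4000 → turbulent. Relative roughness ε/D = 4e-05/0.226 = 0.000177. Haaland: 1/√f = -1.8 log₁₀[(0.000177/3.7)^1.11 + 6.9/6.656e+04] = -1.8 log₁₀[1.6e-05 + 0.000104] = 7.06, so f = 0.02007.
Total minor-loss coefficient ΣK = 1·0.48 + 4·1.4 = 6.08.
ΔP = [f·L/D + ΣK]·(ρV²/2) = [0.02007·1540/0.226 + 6.08]·(1.36·3.573²/2) = [136.7 + 6.08]·8.681 = 1240 Pa.
ΔP = 1240 Pa = 1.24 kPa.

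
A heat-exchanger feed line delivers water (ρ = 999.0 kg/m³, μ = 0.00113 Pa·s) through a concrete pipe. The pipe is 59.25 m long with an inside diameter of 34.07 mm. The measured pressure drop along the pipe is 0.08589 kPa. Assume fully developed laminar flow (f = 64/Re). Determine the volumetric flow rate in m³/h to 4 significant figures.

For laminar flow, f = 64/Re with Re = ρVD/μ, so Darcy-Weisbach reduces to ΔP = 32μLV/D². Solving for V: V = ΔP·D²/(32μL) = 85.89·(0.03407)²/(32·0.00113·59.25) = 0.04653 m/s.
Check: Re = ρVD/μ = 999·0.04653·0.03407/0.00113 = 1402 < 2300, so the laminar assumption holds.
Q = V·A = 0.04653·(π/4·0.03407²) = 4.242e-05 m³/s = 0.1527 m³/h.

Q ≈ 0.1527 m³/h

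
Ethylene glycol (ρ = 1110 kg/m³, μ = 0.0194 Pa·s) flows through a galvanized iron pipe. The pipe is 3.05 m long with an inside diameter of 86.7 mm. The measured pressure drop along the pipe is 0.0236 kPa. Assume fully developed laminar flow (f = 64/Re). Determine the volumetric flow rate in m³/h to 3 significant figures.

For laminar flow, f = 64/Re with Re = ρVD/μ, so Darcy-Weisbach reduces to ΔP = 32μLV/D². Solving for V: V = ΔP·D²/(32μL) = 23.6·(0.0867)²/(32·0.0194·3.05) = 0.09369 m/s.
Check: Re = ρVD/μ = 1110·0.09369·0.0867/0.0194 = 464.8 < 2300, so the laminar assumption holds.
Q = V·A = 0.09369·(π/4·0.0867²) = 0.0005531 m³/s = 1.99 m³/h.

Q ≈ 1.99 m³/h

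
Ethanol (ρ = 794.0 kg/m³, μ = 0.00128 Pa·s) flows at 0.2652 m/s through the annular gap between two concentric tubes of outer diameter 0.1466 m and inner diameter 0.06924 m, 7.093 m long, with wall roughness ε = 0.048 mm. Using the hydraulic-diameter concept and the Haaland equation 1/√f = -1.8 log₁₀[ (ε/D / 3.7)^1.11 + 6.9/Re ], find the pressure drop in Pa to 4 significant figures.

Hydraulic diameter D_h = 4A/P = D_o - D_i = 0.1466 - 0.06924 = 0.07736 m.
Re = ρVD_h/μ = 794·0.2652·0.07736/0.00128 = 1.273e+04.
ε/D_h = 4.8e-05/0.07736 = 0.00062; Haaland gives 1/√f = -1.8 log₁₀[6.44e-05+0.000542] = 5.791, so f = 0.02982.
ΔP = f(L/D_h)(ρV²/2) = 0.02982·7.093/0.07736·27.92 = 76.35 Pa.

ΔP ≈ 76.35 Pa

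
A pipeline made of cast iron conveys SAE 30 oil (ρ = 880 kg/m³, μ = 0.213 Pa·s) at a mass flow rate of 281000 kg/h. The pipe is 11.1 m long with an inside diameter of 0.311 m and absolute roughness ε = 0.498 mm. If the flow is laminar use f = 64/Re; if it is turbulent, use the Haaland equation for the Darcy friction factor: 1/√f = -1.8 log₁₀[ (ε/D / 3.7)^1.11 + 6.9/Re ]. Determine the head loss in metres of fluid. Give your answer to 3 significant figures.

ṁ = 281000 kg/h = 281000/3600 = 78.06 kg/s.
A = πD²/4 = π(0.311)²/4 = 0.07596 m²; mean velocity V = ṁ/(ρA) = 78.06/(880 · 0.07596) = 1.168 m/s.
Reynolds number Re = ρVD/μ = 880 · 1.168 · 0.311 / 0.213 = 1500.
Re < 2300 → laminar flow, so f = 64/Re = 64/1500 = 0.04266 (the turbulent correlation is not needed).
Darcy-Weisbach: ΔP = f(L/D)(ρV²/2) = 0.04266·(11.1/0.311)·(880·1.168²/2) = 0.04266·35.69·599.9 = 913.4 Pa.
Head loss h_f = ΔP/(ρg) = 913.4/(880·9.81) = 0.106 m.

h_f ≈ 0.106 m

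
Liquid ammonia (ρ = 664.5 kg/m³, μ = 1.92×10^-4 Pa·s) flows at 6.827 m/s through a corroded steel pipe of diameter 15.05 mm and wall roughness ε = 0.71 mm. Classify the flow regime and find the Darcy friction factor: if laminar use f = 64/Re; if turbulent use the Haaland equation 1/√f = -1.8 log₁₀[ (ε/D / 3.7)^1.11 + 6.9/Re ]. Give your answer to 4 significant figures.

Re = ρVD/μ = 664.5·6.827·0.01505/0.000192 = 3.556e+05.
Re > 4000 → turbulent. ε/D = 0.00071/0.01505 = 0.0472; Haaland: 1/√f = -1.8 log₁₀[0.00789 + 1.94e-05] = 3.783, so f = 0.06987.

f ≈ 0.06987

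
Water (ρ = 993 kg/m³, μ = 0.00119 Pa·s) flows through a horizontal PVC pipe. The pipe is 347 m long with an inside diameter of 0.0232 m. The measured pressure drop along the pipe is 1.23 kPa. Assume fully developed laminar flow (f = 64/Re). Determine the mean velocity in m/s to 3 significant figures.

V ≈ 0.0501 m/s

For laminar flow, f = 64/Re with Re = ρVD/μ, so Darcy-Weisbach reduces to ΔP = 32μLV/D². Solving for V: V = ΔP·D²/(32μL) = 1230·(0.0232)²/(32·0.00119·347) = 0.0501 m/s.
Check: Re = ρVD/μ = 993·0.0501·0.0232/0.00119 = 969.9 < 2300, so the laminar assumption holds.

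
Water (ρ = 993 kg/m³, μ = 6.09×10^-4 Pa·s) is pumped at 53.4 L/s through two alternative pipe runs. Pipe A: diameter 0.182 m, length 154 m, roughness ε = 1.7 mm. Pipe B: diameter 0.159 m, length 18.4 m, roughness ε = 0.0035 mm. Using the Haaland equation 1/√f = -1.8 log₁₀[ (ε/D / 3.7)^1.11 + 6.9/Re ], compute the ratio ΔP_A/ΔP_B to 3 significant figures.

ΔP_A/ΔP_B ≈ 12.5

Pipe A: V = Q/A = 0.0534/0.02602 = 2.053 m/s; Re = 6.091e+05; ε/D = 0.00934; Haaland → f = 0.03722; ΔP_A = f(L/D)(ρV²/2) = 6.587e+04 Pa.
Pipe B: V = Q/A = 0.0534/0.01986 = 2.689 m/s; Re = 6.972e+05; ε/D = 2.2e-05; Haaland → f = 0.01265; ΔP_B = f(L/D)(ρV²/2) = 5256 Pa.
ΔP_A/ΔP_B = 6.587e+04/5256 = 12.5.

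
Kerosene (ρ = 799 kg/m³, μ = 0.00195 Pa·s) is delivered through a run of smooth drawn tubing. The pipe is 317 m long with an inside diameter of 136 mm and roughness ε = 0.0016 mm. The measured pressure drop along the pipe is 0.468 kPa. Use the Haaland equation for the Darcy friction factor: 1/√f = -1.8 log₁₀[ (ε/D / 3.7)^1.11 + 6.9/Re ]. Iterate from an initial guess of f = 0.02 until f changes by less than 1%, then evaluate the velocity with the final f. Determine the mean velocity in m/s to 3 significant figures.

V ≈ 0.121 m/s

Rearranging Darcy-Weisbach: V = √(2·ΔP·D/(f·L·ρ)). With ε/D = 1.6e-06/0.136 = 1.18e-05, iterate starting from f = 0.02:
  f = 0.02 → V = √(2·468·0.136/(0.02·317·799)) = 0.1585 m/s; Re = ρVD/μ = 8834; f → 0.03198
  f = 0.03198 → V = 0.1254 m/s; Re = 6986; f → 0.03418
  f = 0.03418 → V = 0.1213 m/s; Re = 6757; f → 0.03451
Converged (Δf/f < 1%). With the final f = 0.03451: V = √(2·468·0.136/(0.03451·317·799)) = 0.1207 m/s.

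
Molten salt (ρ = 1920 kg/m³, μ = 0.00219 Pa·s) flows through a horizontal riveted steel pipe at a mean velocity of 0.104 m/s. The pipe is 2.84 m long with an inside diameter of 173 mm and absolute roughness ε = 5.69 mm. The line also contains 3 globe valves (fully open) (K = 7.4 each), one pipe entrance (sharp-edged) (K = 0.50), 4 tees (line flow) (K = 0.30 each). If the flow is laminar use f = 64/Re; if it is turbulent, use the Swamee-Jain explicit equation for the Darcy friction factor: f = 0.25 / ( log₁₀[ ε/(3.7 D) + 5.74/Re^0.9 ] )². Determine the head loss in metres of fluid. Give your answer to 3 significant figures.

h_f ≈ 0.0137 m

Reynolds number Re = ρVD/μ = 1920 · 0.104 · 0.173 / 0.00219 = 1.577e+04.
Re > 4000 → turbulent. Relative roughness ε/D = 0.00569/0.173 = 0.0329. Swamee-Jain: f = 0.25/(log₁₀[0.0329/3.7 + 5.74/1.577e+04^0.9])² = 0.25/(log₁₀[0.00889 + 0.000957])² = 0.25/(-2.007)² = 0.06208.
Total minor-loss coefficient ΣK = 3·7.4 + 1·0.5 + 4·0.3 = 23.9.
ΔP = [f·L/D + ΣK]·(ρV²/2) = [0.06208·2.84/0.173 + 23.9]·(1920·0.104²/2) = [1.019 + 23.9]·10.38 = 258.7 Pa.
Head loss h_f = ΔP/(ρg) = 258.7/(1920·9.81) = 0.0137 m.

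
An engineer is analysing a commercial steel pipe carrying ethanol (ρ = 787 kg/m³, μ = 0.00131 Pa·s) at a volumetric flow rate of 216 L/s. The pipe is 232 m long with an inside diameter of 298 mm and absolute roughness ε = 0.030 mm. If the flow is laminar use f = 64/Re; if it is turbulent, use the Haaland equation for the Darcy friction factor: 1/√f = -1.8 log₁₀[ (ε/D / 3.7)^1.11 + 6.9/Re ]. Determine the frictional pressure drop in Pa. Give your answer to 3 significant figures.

Q = 216 L/s = 216/1000 = 0.216 m³/s.
Cross-sectional area A = πD²/4 = π(0.298)²/4 = 0.06975 m²; mean velocity V = Q/A = 0.216/0.06975 = 3.097 m/s.
Reynolds number Re = ρVD/μ = 787 · 3.097 · 0.298 / 0.00131 = 5.544e+05.
Re > 4000 → turbulent. Relative roughness ε/D = 3e-05/0.298 = 0.000101. Haaland: 1/√f = -1.8 log₁₀[(0.000101/3.7)^1.11 + 6.9/5.544e+05] = -1.8 log₁₀[8.56e-06 + 1.24e-05] = 8.42, so f = 0.01411.
Darcy-Weisbach: ΔP = f(L/D)(ρV²/2) = 0.01411·(232/0.298)·(787·3.097²/2) = 0.01411·778.5·3774 = 4.145e+04 Pa.

ΔP ≈ 41400 Pa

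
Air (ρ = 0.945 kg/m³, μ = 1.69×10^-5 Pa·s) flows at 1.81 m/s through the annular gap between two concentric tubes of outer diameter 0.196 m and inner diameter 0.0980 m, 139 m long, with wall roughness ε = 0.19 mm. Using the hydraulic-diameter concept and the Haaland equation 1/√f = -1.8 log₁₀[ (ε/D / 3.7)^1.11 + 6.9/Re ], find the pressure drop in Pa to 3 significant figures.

ΔP ≈ 73.6 Pa

Hydraulic diameter D_h = 4A/P = D_o - D_i = 0.196 - 0.098 = 0.098 m.
Re = ρVD_h/μ = 0.945·1.81·0.098/1.69e-05 = 9919.
ε/D_h = 0.00019/0.098 = 0.00194; Haaland gives 1/√f = -1.8 log₁₀[0.000228+0.000696] = 5.462, so f = 0.03352.
ΔP = f(L/D_h)(ρV²/2) = 0.03352·139/0.098·1.548 = 73.6 Pa.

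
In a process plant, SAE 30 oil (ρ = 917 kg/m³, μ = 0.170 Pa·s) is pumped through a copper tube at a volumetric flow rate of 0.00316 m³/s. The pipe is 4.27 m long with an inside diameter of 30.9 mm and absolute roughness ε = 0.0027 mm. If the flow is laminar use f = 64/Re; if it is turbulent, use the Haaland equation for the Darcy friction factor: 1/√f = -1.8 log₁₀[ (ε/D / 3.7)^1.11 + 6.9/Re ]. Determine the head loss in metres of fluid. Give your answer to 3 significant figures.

Cross-sectional area A = πD²/4 = π(0.0309)²/4 = 0.0007499 m²; mean velocity V = Q/A = 0.00316/0.0007499 = 4.214 m/s.
Reynolds number Re = ρVD/μ = 917 · 4.214 · 0.0309 / 0.17 = 702.4.
Re < 2300 → laminar flow, so f = 64/Re = 64/702.4 = 0.09112 (the turbulent correlation is not needed).
Darcy-Weisbach: ΔP = f(L/D)(ρV²/2) = 0.09112·(4.27/0.0309)·(917·4.214²/2) = 0.09112·138.2·8141 = 1.025e+05 Pa.
Head loss h_f = ΔP/(ρg) = 1.025e+05/(917·9.81) = 11.4 m.

h_f ≈ 11.4 m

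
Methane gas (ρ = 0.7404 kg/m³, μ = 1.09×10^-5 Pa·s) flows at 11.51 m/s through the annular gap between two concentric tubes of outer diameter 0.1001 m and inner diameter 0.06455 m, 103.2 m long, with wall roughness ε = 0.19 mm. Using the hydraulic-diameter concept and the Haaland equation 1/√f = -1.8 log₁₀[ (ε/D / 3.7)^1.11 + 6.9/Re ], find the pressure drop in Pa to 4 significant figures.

ΔP ≈ 4813 Pa

Hydraulic diameter D_h = 4A/P = D_o - D_i = 0.1001 - 0.06455 = 0.03555 m.
Re = ρVD_h/μ = 0.7404·11.51·0.03555/1.09e-05 = 2.779e+04.
ε/D_h = 0.00019/0.03555 = 0.00534; Haaland gives 1/√f = -1.8 log₁₀[0.000704+0.000248] = 5.439, so f = 0.03381.
ΔP = f(L/D_h)(ρV²/2) = 0.03381·103.2/0.03555·49.04 = 4813 Pa.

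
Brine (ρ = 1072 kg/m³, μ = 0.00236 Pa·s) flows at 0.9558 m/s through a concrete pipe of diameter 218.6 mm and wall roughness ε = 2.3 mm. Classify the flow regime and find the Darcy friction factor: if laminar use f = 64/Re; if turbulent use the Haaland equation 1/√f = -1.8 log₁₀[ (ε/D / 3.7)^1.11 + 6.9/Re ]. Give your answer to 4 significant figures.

Re = ρVD/μ = 1072·0.9558·0.2186/0.00236 = 9.491e+04.
Re > 4000 → turbulent. ε/D = 0.0023/0.2186 = 0.0105; Haaland: 1/√f = -1.8 log₁₀[0.00149 + 7.27e-05] = 5.05, so f = 0.03921.

f ≈ 0.03921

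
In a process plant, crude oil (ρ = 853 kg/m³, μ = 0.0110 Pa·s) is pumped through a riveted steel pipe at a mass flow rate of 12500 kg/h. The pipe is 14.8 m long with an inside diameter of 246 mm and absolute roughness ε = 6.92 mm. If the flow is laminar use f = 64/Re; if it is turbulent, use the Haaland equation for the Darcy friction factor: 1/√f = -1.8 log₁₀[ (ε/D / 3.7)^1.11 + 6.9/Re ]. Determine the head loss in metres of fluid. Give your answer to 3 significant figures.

ṁ = 12500 kg/h = 12500/3600 = 3.472 kg/s.
A = πD²/4 = π(0.246)²/4 = 0.04753 m²; mean velocity V = ṁ/(ρA) = 3.472/(853 · 0.04753) = 0.08564 m/s.
Reynolds number Re = ρVD/μ = 853 · 0.08564 · 0.246 / 0.011 = 1634.
Re < 2300 → laminar flow, so f = 64/Re = 64/1634 = 0.03917 (the turbulent correlation is not needed).
Darcy-Weisbach: ΔP = f(L/D)(ρV²/2) = 0.03917·(14.8/0.246)·(853·0.08564²/2) = 0.03917·60.16·3.128 = 7.373 Pa.
Head loss h_f = ΔP/(ρg) = 7.373/(853·9.81) = 8.81×10^-4 m.

h_f ≈ 8.81×10^-4 m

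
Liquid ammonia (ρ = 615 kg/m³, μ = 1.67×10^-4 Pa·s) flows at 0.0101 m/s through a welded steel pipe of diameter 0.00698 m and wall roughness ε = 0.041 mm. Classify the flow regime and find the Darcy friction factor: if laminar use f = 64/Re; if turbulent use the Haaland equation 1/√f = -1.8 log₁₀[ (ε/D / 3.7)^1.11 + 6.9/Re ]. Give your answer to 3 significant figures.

Re = ρVD/μ = 615·0.0101·0.00698/0.000167 = 259.6.
Re < 2300 → laminar, so f = 64/Re = 0.2465 (roughness is irrelevant in laminar flow).

f ≈ 0.247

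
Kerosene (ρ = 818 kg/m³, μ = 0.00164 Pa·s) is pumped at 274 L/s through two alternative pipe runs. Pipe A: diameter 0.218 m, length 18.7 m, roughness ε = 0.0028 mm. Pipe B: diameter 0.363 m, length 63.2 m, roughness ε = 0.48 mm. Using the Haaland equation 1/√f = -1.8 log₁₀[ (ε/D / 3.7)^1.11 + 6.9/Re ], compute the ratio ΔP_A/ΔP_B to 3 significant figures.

Pipe A: V = Q/A = 0.274/0.03733 = 7.341 m/s; Re = 7.982e+05; ε/D = 1.28e-05; Haaland → f = 0.01224; ΔP_A = f(L/D)(ρV²/2) = 2.314e+04 Pa.
Pipe B: V = Q/A = 0.274/0.1035 = 2.648 m/s; Re = 4.794e+05; ε/D = 0.00132; Haaland → f = 0.02153; ΔP_B = f(L/D)(ρV²/2) = 1.075e+04 Pa.
ΔP_A/ΔP_B = 2.314e+04/1.075e+04 = 2.15.

ΔP_A/ΔP_B ≈ 2.15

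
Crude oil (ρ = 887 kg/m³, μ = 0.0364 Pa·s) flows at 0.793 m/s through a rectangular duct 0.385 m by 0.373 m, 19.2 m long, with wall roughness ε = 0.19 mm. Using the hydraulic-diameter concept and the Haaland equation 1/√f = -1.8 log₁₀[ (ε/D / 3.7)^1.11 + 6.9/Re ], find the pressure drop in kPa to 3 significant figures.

Hydraulic diameter D_h = 4A/P = 4·(0.385·0.373)/(2·(0.385+0.373)) = 0.5744/1.516 = 0.3789 m.
Re = ρVD_h/μ = 887·0.793·0.3789/0.0364 = 7322.
ε/D_h = 0.00019/0.3789 = 0.000501; Haaland gives 1/√f = -1.8 log₁₀[5.09e-05+0.000942] = 5.405, so f = 0.03423.
ΔP = f(L/D_h)(ρV²/2) = 0.03423·19.2/0.3789·278.9 = 483.7 Pa.
ΔP = 0.484 kPa.

ΔP ≈ 0.484 kPa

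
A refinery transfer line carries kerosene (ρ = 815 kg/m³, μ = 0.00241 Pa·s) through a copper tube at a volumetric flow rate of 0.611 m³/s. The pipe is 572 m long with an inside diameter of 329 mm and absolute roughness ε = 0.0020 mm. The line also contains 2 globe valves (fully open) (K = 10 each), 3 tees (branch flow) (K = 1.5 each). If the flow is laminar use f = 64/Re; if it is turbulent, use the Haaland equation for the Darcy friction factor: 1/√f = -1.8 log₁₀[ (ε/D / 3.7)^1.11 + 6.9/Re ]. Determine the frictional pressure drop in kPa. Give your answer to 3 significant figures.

ΔP ≈ 959 kPa

Cross-sectional area A = πD²/4 = π(0.329)²/4 = 0.08501 m²; mean velocity V = Q/A = 0.611/0.08501 = 7.187 m/s.
Reynolds number Re = ρVD/μ = 815 · 7.187 · 0.329 / 0.00241 = 7.996e+05.
Re > 4000 → turbulent. Relative roughness ε/D = 2e-06/0.329 = 6.08e-06. Haaland: 1/√f = -1.8 log₁₀[(6.08e-06/3.7)^1.11 + 6.9/7.996e+05] = -1.8 log₁₀[3.8e-07 + 8.63e-06] = 9.082, so f = 0.01212.
Total minor-loss coefficient ΣK = 2·10 + 3·1.5 = 24.5.
ΔP = [f·L/D + ΣK]·(ρV²/2) = [0.01212·572/0.329 + 24.5]·(815·7.187²/2) = [21.08 + 24.5]·2.105e+04 = 9.594e+05 Pa.
ΔP = 9.594e+05 Pa = 959 kPa.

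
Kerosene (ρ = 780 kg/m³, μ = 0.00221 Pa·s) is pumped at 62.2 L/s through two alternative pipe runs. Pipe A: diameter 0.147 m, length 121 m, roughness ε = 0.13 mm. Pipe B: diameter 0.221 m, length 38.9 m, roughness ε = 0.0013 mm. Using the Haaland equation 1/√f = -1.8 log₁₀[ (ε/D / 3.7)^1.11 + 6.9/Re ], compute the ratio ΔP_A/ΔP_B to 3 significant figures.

Pipe A: V = Q/A = 0.0622/0.01697 = 3.665 m/s; Re = 1.901e+05; ε/D = 0.000884; Haaland → f = 0.0205; ΔP_A = f(L/D)(ρV²/2) = 8.84e+04 Pa.
Pipe B: V = Q/A = 0.0622/0.03836 = 1.621 m/s; Re = 1.265e+05; ε/D = 5.88e-06; Haaland → f = 0.01701; ΔP_B = f(L/D)(ρV²/2) = 3069 Pa.
ΔP_A/ΔP_B = 8.84e+04/3069 = 28.8.

ΔP_A/ΔP_B ≈ 28.8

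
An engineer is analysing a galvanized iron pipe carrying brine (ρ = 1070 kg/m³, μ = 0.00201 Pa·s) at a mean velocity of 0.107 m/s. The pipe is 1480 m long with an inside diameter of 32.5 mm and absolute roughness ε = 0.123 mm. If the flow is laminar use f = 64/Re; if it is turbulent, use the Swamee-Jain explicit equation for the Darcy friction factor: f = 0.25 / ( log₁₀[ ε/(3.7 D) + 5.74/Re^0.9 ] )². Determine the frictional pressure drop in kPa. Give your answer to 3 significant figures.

ΔP ≈ 9.64 kPa

Reynolds number Re = ρVD/μ = 1070 · 0.107 · 0.0325 / 0.00201 = 1851.
Re < 2300 → laminar flow, so f = 64/Re = 64/1851 = 0.03457 (the turbulent correlation is not needed).
Darcy-Weisbach: ΔP = f(L/D)(ρV²/2) = 0.03457·(1480/0.0325)·(1070·0.107²/2) = 0.03457·4.554e+04·6.125 = 9643 Pa.
ΔP = 9643 Pa = 9.64 kPa.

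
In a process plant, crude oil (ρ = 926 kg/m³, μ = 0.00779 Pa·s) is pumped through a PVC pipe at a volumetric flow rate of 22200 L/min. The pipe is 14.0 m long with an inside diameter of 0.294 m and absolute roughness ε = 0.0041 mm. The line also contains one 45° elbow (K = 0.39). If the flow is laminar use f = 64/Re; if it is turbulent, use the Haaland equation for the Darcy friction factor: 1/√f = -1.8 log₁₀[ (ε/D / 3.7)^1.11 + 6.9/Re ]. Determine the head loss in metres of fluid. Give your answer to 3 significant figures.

h_f ≈ 1.72 m

Q = 22200 L/min = 22200/60000 = 0.37 m³/s.
Cross-sectional area A = πD²/4 = π(0.294)²/4 = 0.06789 m²; mean velocity V = Q/A = 0.37/0.06789 = 5.45 m/s.
Reynolds number Re = ρVD/μ = 926 · 5.45 · 0.294 / 0.00779 = 1.905e+05.
Re > 4000 → turbulent. Relative roughness ε/D = 4.1e-06/0.294 = 1.39e-05. Haaland: 1/√f = -1.8 log₁₀[(1.39e-05/3.7)^1.11 + 6.9/1.905e+05] = -1.8 log₁₀[9.54e-07 + 3.62e-05] = 7.973, so f = 0.01573.
Total minor-loss coefficient ΣK = 1·0.39 = 0.39.
ΔP = [f·L/D + ΣK]·(ρV²/2) = [0.01573·14/0.294 + 0.39]·(926·5.45²/2) = [0.749 + 0.39]·1.375e+04 = 1.567e+04 Pa.
Head loss h_f = ΔP/(ρg) = 1.567e+04/(926·9.81) = 1.72 m.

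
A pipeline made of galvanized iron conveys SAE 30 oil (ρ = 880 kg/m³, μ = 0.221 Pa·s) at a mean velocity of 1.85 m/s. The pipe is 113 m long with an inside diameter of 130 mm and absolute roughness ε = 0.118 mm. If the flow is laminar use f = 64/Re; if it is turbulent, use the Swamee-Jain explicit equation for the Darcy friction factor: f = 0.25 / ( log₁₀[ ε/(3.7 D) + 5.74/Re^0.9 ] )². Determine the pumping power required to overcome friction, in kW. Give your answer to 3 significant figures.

P ≈ 2.15 kW

Reynolds number Re = ρVD/μ = 880 · 1.85 · 0.13 / 0.221 = 957.6.
Re < 2300 → laminar flow, so f = 64/Re = 64/957.6 = 0.06683 (the turbulent correlation is not needed).
Darcy-Weisbach: ΔP = f(L/D)(ρV²/2) = 0.06683·(113/0.13)·(880·1.85²/2) = 0.06683·869.2·1506 = 8.748e+04 Pa.
Q = V·A = 1.85·0.01327 = 0.02456 m³/s.
Pumping power P = QΔP = 0.02456·8.748e+04 = 2148 W = 2.15 kW.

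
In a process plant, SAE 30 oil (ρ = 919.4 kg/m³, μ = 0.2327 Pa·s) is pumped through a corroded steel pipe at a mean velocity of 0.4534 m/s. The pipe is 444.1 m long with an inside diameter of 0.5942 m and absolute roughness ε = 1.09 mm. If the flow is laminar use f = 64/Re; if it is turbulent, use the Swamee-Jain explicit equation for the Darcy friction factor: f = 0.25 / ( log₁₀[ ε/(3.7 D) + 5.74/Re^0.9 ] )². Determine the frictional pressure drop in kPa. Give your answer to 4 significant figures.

Reynolds number Re = ρVD/μ = 919.4 · 0.4534 · 0.5942 / 0.233 = 1064.
Re < 2300 → laminar flow, so f = 64/Re = 64/1064 = 0.06013 (the turbulent correlation is not needed).
Darcy-Weisbach: ΔP = f(L/D)(ρV²/2) = 0.06013·(444.1/0.5942)·(919.4·0.4534²/2) = 0.06013·747.4·94.5 = 4247 Pa.
ΔP = 4247 Pa = 4.247 kPa.

ΔP ≈ 4.247 kPa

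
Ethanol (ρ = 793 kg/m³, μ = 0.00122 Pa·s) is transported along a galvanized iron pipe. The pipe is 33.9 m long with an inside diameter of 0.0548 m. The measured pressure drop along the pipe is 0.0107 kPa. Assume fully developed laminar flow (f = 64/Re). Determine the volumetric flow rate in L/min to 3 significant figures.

For laminar flow, f = 64/Re with Re = ρVD/μ, so Darcy-Weisbach reduces to ΔP = 32μLV/D². Solving for V: V = ΔP·D²/(32μL) = 10.7·(0.0548)²/(32·0.00122·33.9) = 0.02428 m/s.
Check: Re = ρVD/μ = 793·0.02428·0.0548/0.00122 = 864.8 < 2300, so the laminar assumption holds.
Q = V·A = 0.02428·(π/4·0.0548²) = 5.726e-05 m³/s = 3.44 L/min.

Q ≈ 3.44 L/min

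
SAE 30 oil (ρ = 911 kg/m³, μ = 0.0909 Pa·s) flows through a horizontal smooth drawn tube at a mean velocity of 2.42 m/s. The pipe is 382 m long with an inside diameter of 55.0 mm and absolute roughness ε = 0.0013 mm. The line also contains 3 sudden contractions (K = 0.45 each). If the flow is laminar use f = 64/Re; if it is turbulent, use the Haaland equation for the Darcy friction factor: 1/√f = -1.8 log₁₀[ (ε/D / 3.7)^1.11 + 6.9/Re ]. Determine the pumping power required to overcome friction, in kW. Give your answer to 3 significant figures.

Reynolds number Re = ρVD/μ = 911 · 2.42 · 0.055 / 0.0909 = 1334.
Re < 2300 → laminar flow, so f = 64/Re = 64/1334 = 0.04798 (the turbulent correlation is not needed).
Total minor-loss coefficient ΣK = 3·0.45 = 1.35.
ΔP = [f·L/D + ΣK]·(ρV²/2) = [0.04798·382/0.055 + 1.35]·(911·2.42²/2) = [333.2 + 1.35]·2668 = 8.925e+05 Pa.
Q = V·A = 2.42·0.002376 = 0.00575 m³/s.
Pumping power P = QΔP = 0.00575·8.925e+05 = 5132 W = 5.13 kW.

P ≈ 5.13 kW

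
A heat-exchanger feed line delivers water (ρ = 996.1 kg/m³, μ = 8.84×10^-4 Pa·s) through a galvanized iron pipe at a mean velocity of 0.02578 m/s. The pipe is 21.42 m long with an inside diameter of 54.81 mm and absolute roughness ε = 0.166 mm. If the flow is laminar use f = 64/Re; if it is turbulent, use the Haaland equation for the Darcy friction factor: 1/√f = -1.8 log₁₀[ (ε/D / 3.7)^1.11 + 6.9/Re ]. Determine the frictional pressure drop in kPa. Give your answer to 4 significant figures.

Reynolds number Re = ρVD/μ = 996.1 · 0.02578 · 0.05481 / 0.000884 = 1592.
Re < 2300 → laminar flow, so f = 64/Re = 64/1592 = 0.0402 (the turbulent correlation is not needed).
Darcy-Weisbach: ΔP = f(L/D)(ρV²/2) = 0.0402·(21.42/0.05481)·(996.1·0.02578²/2) = 0.0402·390.8·0.331 = 5.2 Pa.
ΔP = 5.2 Pa = 0.005200 kPa.

ΔP ≈ 0.005200 kPa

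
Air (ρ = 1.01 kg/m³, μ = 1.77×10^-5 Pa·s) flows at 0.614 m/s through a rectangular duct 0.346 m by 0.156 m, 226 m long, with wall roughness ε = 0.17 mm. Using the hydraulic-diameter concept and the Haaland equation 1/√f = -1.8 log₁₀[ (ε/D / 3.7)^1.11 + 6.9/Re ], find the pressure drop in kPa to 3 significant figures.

Hydraulic diameter D_h = 4A/P = 4·(0.346·0.156)/(2·(0.346+0.156)) = 0.2159/1.004 = 0.215 m.
Re = ρVD_h/μ = 1.01·0.614·0.215/1.77e-05 = 7534.
ε/D_h = 0.00017/0.215 = 0.000791; Haaland gives 1/√f = -1.8 log₁₀[8.43e-05+0.000916] = 5.4, so f = 0.03429.
ΔP = f(L/D_h)(ρV²/2) = 0.03429·226/0.215·0.1904 = 6.862 Pa.
ΔP = 0.00686 kPa.

ΔP ≈ 0.00686 kPa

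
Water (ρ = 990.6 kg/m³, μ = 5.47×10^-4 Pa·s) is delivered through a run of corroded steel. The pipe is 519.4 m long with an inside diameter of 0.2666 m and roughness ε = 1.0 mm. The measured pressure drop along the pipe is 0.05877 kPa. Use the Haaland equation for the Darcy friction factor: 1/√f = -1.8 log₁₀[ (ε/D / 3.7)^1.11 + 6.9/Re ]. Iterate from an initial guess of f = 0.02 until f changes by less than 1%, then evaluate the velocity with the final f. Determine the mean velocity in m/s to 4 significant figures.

Rearranging Darcy-Weisbach: V = √(2·ΔP·D/(f·L·ρ)). With ε/D = 0.001/0.2666 = 0.00375, iterate starting from f = 0.02:
  f = 0.02 → V = √(2·58.77·0.2666/(0.02·519.4·990.6)) = 0.05518 m/s; Re = ρVD/μ = 2.664e+04; f → 0.03142
  f = 0.03142 → V = 0.04403 m/s; Re = 2.126e+04; f → 0.03217
  f = 0.03217 → V = 0.04351 m/s; Re = 2.101e+04; f → 0.03222
Converged (Δf/f < 1%). With the final f = 0.03222: V = √(2·58.77·0.2666/(0.03222·519.4·990.6)) = 0.04348 m/s.

V ≈ 0.04348 m/s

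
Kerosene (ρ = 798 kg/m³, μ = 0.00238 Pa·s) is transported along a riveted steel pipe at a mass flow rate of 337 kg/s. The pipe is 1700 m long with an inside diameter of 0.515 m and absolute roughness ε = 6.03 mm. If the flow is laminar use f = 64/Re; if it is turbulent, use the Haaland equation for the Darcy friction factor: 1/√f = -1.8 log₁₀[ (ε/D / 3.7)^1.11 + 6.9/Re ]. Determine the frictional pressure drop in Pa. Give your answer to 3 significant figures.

A = πD²/4 = π(0.515)²/4 = 0.2083 m²; mean velocity V = ṁ/(ρA) = 337/(798 · 0.2083) = 2.027 m/s.
Reynolds number Re = ρVD/μ = 798 · 2.027 · 0.515 / 0.00238 = 3.501e+05.
Re > 4000 → turbulent. Relative roughness ε/D = 0.00603/0.515 = 0.0117. Haaland: 1/√f = -1.8 log₁₀[(0.0117/3.7)^1.11 + 6.9/3.501e+05] = -1.8 log₁₀[0.00168 + 1.97e-05] = 4.985, so f = 0.04024.
Darcy-Weisbach: ΔP = f(L/D)(ρV²/2) = 0.04024·(1700/0.515)·(798·2.027²/2) = 0.04024·3301·1640 = 2.178e+05 Pa.

ΔP ≈ 218000 Pa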